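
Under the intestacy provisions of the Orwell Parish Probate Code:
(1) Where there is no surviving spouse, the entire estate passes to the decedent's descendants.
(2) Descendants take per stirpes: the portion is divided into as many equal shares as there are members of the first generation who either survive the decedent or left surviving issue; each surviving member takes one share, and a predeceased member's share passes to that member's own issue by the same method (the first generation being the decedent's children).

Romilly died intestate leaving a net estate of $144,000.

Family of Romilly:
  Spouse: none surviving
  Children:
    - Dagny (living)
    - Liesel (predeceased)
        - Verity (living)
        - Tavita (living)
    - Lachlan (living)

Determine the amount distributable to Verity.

Verity receives $24,000.

The entire $144,000 passes to the descendants.
That amount ($144,000) is divided into 3 shares of $48,000: Dagny and Lachlan each take $48,000; Liesel's $48,000 share passes to Liesel's issue.
Liesel's share ($48,000) is divided into 2 shares of $24,000: Verity and Tavita each take $24,000.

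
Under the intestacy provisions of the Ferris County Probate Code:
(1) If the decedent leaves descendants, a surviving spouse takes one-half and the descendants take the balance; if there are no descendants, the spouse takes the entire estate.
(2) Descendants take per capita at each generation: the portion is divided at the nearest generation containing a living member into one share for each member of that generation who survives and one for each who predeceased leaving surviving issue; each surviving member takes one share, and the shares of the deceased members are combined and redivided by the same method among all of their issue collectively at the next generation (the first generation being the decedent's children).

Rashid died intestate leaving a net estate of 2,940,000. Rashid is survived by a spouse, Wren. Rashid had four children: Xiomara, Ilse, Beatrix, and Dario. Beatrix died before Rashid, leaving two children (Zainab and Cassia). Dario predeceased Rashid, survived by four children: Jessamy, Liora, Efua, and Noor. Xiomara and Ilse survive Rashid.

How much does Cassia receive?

Wren takes one-half of 2,940,000 = 1,470,000. The remaining 1,470,000 passes to the descendants.
The descendants' portion (1,470,000) is divided at the children's generation into 4 shares of 367,500. Xiomara and Ilse each take 367,500. The 2 shares of the deceased (Beatrix and Dario) are combined into a pool of 735,000.
That pool (735,000) is divided at the grandchildren's generation equally among Zainab, Cassia, Jessamy, Liora, Efua, and Noor: 122,500 each.

Cassia receives 122,500.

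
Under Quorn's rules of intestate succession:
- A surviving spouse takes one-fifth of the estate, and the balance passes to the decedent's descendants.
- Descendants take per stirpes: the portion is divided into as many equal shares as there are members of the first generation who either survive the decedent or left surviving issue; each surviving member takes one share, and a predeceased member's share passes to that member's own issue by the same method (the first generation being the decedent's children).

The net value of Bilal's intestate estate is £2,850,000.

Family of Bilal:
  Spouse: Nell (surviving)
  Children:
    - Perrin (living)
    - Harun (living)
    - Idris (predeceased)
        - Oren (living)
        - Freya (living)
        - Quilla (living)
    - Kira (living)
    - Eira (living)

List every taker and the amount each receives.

Nell takes one-fifth of £2,850,000 = £570,000. The remaining £2,280,000 passes to the descendants.
The descendants' portion (£2,280,000) is divided into 5 shares of £456,000: Perrin, Harun, Kira, and Eira each take £456,000; Idris's £456,000 share passes to Idris's issue.
Idris's share (£456,000) is divided into 3 shares of £152,000: Oren, Freya, and Quilla each take £152,000.

Nell: £570,000; Perrin: £456,000; Harun: £456,000; Oren: £152,000; Freya: £152,000; Quilla: £152,000; Kira: £456,000; Eira: £456,000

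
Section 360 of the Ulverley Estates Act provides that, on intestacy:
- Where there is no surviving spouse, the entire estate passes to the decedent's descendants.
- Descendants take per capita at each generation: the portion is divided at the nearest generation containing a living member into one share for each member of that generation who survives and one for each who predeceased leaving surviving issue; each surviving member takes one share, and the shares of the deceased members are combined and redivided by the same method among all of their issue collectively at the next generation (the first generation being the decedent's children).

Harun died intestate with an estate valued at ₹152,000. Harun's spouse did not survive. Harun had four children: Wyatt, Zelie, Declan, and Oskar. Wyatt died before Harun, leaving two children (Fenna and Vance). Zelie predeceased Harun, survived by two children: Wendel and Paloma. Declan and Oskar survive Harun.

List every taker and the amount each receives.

The entire ₹152,000 passes to the descendants.
That amount (₹152,000) is divided at the children's generation into 4 shares of ₹38,000. Declan and Oskar each take ₹38,000. The 2 shares of the deceased (Wyatt and Zelie) are combined into a pool of ₹76,000.
That pool (₹76,000) is divided at the grandchildren's generation equally among Fenna, Vance, Wendel, and Paloma: ₹19,000 each.

Fenna: ₹19,000; Vance: ₹19,000; Wendel: ₹19,000; Paloma: ₹19,000; Declan: ₹38,000; Oskar: ₹38,000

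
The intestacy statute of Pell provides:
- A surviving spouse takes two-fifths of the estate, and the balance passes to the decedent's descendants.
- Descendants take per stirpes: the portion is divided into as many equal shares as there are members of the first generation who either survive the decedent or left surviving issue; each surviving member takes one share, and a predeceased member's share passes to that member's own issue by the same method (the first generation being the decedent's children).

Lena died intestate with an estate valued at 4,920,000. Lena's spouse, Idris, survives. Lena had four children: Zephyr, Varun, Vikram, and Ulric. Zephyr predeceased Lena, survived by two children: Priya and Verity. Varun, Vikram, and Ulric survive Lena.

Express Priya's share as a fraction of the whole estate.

Priya receives 3/40 of the estate.

Idris takes two-fifths of 4,920,000 = 1,968,000. The remaining 2,952,000 passes to the descendants.
The descendants' portion (2,952,000) is divided into 4 shares of 738,000: Varun, Vikram, and Ulric each take 738,000; Zephyr's 738,000 share passes to Zephyr's issue.
Zephyr's share (738,000) is divided into 2 shares of 369,000: Priya and Verity each take 369,000.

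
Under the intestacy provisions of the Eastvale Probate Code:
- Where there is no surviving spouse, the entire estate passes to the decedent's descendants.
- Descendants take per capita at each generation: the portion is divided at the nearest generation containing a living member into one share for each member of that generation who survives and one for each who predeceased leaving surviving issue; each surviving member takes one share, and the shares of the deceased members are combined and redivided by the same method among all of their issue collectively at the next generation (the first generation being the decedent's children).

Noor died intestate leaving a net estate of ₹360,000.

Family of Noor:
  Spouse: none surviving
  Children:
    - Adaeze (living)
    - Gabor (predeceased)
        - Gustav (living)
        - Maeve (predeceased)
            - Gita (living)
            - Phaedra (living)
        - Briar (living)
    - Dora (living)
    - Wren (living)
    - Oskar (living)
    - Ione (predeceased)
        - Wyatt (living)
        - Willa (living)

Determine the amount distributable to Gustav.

The entire ₹360,000 passes to the descendants.
That amount (₹360,000) is divided at the children's generation into 6 shares of ₹60,000. Adaeze, Dora, Wren, and Oskar each take ₹60,000. The 2 shares of the deceased (Gabor and Ione) are combined into a pool of ₹120,000.
That pool (₹120,000) is divided at the grandchildren's generation into 5 shares of ₹24,000. Gustav, Briar, Wyatt, and Willa each take ₹24,000. The remaining share for the deceased Maeve (₹24,000) is carried to the next generation.
That pool (₹24,000) is divided at the great-grandchildren's generation equally among Gita and Phaedra: ₹12,000 each.

Gustav receives ₹24,000.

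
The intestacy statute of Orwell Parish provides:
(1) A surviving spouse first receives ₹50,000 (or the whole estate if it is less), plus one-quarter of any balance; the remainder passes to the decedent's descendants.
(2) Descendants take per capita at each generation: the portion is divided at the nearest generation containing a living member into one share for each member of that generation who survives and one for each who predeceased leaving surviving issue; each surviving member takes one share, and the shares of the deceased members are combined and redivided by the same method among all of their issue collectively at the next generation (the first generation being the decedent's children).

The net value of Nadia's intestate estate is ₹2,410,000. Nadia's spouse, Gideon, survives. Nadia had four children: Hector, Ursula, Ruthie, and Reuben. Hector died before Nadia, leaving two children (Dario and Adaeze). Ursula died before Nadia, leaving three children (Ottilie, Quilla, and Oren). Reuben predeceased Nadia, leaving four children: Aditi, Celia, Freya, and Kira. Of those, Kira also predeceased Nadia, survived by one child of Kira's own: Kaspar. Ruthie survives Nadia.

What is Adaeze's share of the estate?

Adaeze receives ₹147,500.

Gideon first takes ₹50,000, leaving a balance of ₹2,360,000. Gideon then takes one-quarter of the balance (₹590,000), for a total of ₹640,000. The remaining ₹1,770,000 passes to the descendants.
The descendants' portion (₹1,770,000) is divided at the children's generation into 4 shares of ₹442,500. Ruthie takes ₹442,500. The 3 shares of the deceased (Hector, Ursula, and Reuben) are combined into a pool of ₹1,327,500.
That pool (₹1,327,500) is divided at the grandchildren's generation into 9 shares of ₹147,500. Dario, Adaeze, Ottilie, Quilla, Oren, Aditi, Celia, and Freya each take ₹147,500. The remaining share for the deceased Kira (₹147,500) is carried to the next generation.
That pool (₹147,500) passes entirely to Kaspar, the sole taker at the great-grandchildren's generation.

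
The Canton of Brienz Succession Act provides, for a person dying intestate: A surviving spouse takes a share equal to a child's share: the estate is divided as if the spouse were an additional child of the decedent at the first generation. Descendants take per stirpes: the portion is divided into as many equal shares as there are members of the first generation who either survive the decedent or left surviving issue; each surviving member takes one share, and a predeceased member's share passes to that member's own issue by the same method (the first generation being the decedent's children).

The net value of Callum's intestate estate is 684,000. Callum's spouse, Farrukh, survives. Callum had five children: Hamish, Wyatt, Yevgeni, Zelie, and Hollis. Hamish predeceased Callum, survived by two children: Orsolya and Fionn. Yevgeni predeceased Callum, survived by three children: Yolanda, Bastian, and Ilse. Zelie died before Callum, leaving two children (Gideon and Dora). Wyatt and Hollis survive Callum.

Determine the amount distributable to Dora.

Dora receives 57,000.

The spouse counts as an additional share at the children's level, so there are 6 primary shares of 114,000. Farrukh takes one such share (114,000).
The children's combined portion (570,000) is divided into 5 shares of 114,000: Wyatt and Hollis each take 114,000; Hamish's 114,000 share passes to Hamish's issue; Yevgeni's 114,000 share passes to Yevgeni's issue; Zelie's 114,000 share passes to Zelie's issue.
Hamish's share (114,000) is divided into 2 shares of 57,000: Orsolya and Fionn each take 57,000.
Yevgeni's share (114,000) is divided into 3 shares of 38,000: Yolanda, Bastian, and Ilse each take 38,000.
Zelie's share (114,000) is divided into 2 shares of 57,000: Gideon and Dora each take 57,000.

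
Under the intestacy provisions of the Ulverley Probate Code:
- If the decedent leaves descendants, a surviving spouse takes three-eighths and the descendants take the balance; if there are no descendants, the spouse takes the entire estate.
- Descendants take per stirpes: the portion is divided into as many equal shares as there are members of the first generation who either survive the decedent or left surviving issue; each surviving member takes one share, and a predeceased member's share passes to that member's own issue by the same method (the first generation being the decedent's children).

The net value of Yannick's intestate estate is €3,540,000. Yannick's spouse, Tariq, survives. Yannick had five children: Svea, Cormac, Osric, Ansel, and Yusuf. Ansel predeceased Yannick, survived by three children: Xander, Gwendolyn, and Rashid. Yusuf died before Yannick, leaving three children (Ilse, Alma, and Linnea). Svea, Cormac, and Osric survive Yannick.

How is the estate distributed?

Tariq: €1,327,500; Svea: €442,500; Cormac: €442,500; Osric: €442,500; Xander: €147,500; Gwendolyn: €147,500; Rashid: €147,500; Ilse: €147,500; Alma: €147,500; Linnea: €147,500

Tariq takes three-eighths of €3,540,000 = €1,327,500. The remaining €2,212,500 passes to the descendants.
The descendants' portion (€2,212,500) is divided into 5 shares of €442,500: Svea, Cormac, and Osric each take €442,500; Ansel's €442,500 share passes to Ansel's issue; Yusuf's €442,500 share passes to Yusuf's issue.
Ansel's share (€442,500) is divided into 3 shares of €147,500: Xander, Gwendolyn, and Rashid each take €147,500.
Yusuf's share (€442,500) is divided into 3 shares of €147,500: Ilse, Alma, and Linnea each take €147,500.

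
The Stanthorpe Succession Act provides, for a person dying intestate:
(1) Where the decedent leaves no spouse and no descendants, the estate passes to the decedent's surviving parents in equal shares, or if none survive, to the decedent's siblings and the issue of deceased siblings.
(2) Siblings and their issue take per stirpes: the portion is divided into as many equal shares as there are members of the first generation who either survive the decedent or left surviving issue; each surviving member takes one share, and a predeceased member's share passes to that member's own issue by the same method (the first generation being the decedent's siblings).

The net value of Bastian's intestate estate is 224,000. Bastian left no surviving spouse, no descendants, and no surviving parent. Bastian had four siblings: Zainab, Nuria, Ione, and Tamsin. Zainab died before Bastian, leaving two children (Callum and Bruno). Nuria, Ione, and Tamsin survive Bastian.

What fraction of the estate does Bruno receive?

The entire 224,000 passes to the siblings and their issue.
That amount (224,000) is divided into 4 shares of 56,000: Nuria, Ione, and Tamsin each take 56,000; Zainab's 56,000 share passes to Zainab's issue.
Zainab's share (56,000) is divided into 2 shares of 28,000: Callum and Bruno each take 28,000.

Bruno receives 1/8 of the estate.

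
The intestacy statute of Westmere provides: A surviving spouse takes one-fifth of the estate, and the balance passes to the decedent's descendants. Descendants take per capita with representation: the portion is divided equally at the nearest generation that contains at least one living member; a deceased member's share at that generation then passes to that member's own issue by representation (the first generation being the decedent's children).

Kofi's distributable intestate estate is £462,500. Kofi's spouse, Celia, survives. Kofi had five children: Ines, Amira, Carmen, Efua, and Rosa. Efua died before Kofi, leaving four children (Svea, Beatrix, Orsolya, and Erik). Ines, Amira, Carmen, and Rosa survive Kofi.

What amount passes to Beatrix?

Beatrix receives £18,500.

Celia takes one-fifth of £462,500 = £92,500. The remaining £370,000 passes to the descendants.
The descendants' portion (£370,000) is divided into 5 shares of £74,000: Ines, Amira, Carmen, and Rosa each take £74,000; Efua's £74,000 share passes to Efua's issue.
Efua's share (£74,000) is divided into 4 shares of £18,500: Svea, Beatrix, Orsolya, and Erik each take £18,500.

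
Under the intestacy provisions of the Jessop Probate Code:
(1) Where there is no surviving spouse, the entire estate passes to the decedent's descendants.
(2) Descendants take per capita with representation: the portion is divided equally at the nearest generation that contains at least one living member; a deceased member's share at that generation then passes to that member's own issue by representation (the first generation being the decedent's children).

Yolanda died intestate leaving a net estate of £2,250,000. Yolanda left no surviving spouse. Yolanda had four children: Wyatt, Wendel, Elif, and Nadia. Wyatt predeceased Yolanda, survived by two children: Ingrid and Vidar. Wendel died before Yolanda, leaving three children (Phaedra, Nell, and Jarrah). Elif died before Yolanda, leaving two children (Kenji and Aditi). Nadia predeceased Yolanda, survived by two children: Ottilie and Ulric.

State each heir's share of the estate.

The entire £2,250,000 passes to the descendants.
No child survives, so the initial division is made at the grandchildren's generation.
That amount (£2,250,000) is divided into 9 shares of £250,000: Ingrid, Vidar, Phaedra, Nell, Jarrah, Kenji, Aditi, Ottilie, and Ulric each take £250,000.

Ingrid: £250,000; Vidar: £250,000; Phaedra: £250,000; Nell: £250,000; Jarrah: £250,000; Kenji: £250,000; Aditi: £250,000; Ottilie: £250,000; Ulric: £250,000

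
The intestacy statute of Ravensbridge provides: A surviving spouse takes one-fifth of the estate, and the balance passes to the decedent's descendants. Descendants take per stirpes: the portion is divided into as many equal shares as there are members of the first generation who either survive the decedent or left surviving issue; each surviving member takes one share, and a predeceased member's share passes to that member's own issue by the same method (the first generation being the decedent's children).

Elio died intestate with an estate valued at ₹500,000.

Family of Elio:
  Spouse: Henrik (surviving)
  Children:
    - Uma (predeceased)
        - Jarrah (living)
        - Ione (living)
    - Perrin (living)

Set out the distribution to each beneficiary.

Henrik: ₹100,000; Jarrah: ₹100,000; Ione: ₹100,000; Perrin: ₹200,000

Henrik takes one-fifth of ₹500,000 = ₹100,000. The remaining ₹400,000 passes to the descendants.
The descendants' portion (₹400,000) is divided into 2 shares of ₹200,000: Perrin takes ₹200,000; Uma's ₹200,000 share passes to Uma's issue.
Uma's share (₹200,000) is divided into 2 shares of ₹100,000: Jarrah and Ione each take ₹100,000.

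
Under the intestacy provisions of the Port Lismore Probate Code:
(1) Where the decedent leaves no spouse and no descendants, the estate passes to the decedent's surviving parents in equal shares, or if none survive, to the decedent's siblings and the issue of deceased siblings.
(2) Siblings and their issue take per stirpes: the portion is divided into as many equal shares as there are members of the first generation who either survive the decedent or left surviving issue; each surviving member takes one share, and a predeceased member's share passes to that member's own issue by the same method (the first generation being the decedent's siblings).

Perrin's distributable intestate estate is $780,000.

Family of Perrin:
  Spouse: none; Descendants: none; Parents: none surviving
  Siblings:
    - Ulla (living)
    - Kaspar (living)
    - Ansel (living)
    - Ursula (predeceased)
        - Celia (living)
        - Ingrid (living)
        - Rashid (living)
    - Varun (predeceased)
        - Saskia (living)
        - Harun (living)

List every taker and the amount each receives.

The entire $780,000 passes to the siblings and their issue.
That amount ($780,000) is divided into 5 shares of $156,000: Ulla, Kaspar, and Ansel each take $156,000; Ursula's $156,000 share passes to Ursula's issue; Varun's $156,000 share passes to Varun's issue.
Ursula's share ($156,000) is divided into 3 shares of $52,000: Celia, Ingrid, and Rashid each take $52,000.
Varun's share ($156,000) is divided into 2 shares of $78,000: Saskia and Harun each take $78,000.

Ulla: $156,000; Kaspar: $156,000; Ansel: $156,000; Celia: $52,000; Ingrid: $52,000; Rashid: $52,000; Saskia: $78,000; Harun: $78,000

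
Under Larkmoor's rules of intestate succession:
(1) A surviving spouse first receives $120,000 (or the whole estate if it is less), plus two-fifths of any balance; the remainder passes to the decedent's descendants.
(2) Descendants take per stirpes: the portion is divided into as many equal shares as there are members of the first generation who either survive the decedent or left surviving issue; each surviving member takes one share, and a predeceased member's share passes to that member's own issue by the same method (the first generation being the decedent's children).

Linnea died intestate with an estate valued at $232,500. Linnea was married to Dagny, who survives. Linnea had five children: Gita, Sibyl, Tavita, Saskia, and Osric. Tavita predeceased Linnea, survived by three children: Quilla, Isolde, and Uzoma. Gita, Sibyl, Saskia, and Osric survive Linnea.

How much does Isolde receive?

Isolde receives $4,500.

Dagny first takes $120,000, leaving a balance of $112,500. Dagny then takes two-fifths of the balance ($45,000), for a total of $165,000. The remaining $67,500 passes to the descendants.
The descendants' portion ($67,500) is divided into 5 shares of $13,500: Gita, Sibyl, Saskia, and Osric each take $13,500; Tavita's $13,500 share passes to Tavita's issue.
Tavita's share ($13,500) is divided into 3 shares of $4,500: Quilla, Isolde, and Uzoma each take $4,500.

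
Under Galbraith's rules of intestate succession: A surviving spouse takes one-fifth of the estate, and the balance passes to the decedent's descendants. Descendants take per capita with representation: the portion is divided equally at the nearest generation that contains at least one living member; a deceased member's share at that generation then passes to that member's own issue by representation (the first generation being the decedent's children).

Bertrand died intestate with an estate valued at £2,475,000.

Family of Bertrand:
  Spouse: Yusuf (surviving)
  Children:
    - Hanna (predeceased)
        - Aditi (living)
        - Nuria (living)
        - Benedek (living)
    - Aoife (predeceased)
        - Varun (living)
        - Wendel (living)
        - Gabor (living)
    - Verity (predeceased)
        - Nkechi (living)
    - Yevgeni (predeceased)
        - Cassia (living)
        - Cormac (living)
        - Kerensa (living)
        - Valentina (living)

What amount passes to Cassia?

Cassia receives £180,000.

Yusuf takes one-fifth of £2,475,000 = £495,000. The remaining £1,980,000 passes to the descendants.
No child survives, so the initial division is made at the grandchildren's generation.
The descendants' portion (£1,980,000) is divided into 11 shares of £180,000: Aditi, Nuria, Benedek, Varun, Wendel, Gabor, Nkechi, Cassia, Cormac, Kerensa, and Valentina each take £180,000.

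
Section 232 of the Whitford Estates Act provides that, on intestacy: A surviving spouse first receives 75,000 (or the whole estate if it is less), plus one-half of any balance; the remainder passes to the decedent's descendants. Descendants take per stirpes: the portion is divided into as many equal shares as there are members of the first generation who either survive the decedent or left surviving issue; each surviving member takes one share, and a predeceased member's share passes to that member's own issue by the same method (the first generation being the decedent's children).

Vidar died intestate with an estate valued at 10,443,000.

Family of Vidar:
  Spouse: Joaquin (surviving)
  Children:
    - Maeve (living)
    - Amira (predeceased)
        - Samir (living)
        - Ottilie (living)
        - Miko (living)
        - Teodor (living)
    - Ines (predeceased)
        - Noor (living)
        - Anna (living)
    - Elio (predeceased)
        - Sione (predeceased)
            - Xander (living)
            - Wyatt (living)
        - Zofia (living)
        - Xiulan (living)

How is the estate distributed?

Joaquin first takes 75,000, leaving a balance of 10,368,000. Joaquin then takes one-half of the balance (5,184,000), for a total of 5,259,000. The remaining 5,184,000 passes to the descendants.
The descendants' portion (5,184,000) is divided into 4 shares of 1,296,000: Maeve takes 1,296,000; Amira's 1,296,000 share passes to Amira's issue; Ines's 1,296,000 share passes to Ines's issue; Elio's 1,296,000 share passes to Elio's issue.
Amira's share (1,296,000) is divided into 4 shares of 324,000: Samir, Ottilie, Miko, and Teodor each take 324,000.
Ines's share (1,296,000) is divided into 2 shares of 648,000: Noor and Anna each take 648,000.
Elio's share (1,296,000) is divided into 3 shares of 432,000: Zofia and Xiulan each take 432,000; Sione's 432,000 share passes to Sione's issue.
Sione's share (432,000) is divided into 2 shares of 216,000: Xander and Wyatt each take 216,000.

Joaquin: 5,259,000; Maeve: 1,296,000; Samir: 324,000; Ottilie: 324,000; Miko: 324,000; Teodor: 324,000; Noor: 648,000; Anna: 648,000; Xander: 216,000; Wyatt: 216,000; Zofia: 432,000; Xiulan: 432,000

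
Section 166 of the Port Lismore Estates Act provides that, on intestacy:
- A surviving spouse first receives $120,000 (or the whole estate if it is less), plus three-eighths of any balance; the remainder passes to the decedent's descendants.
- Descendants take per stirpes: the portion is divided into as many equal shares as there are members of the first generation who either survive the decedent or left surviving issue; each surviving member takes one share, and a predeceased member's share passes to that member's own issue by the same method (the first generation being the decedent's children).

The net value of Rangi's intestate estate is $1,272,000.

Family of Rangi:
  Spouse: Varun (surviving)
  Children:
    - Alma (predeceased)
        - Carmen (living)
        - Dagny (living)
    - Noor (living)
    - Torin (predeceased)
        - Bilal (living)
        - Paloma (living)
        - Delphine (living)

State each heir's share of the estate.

Varun: $552,000; Carmen: $120,000; Dagny: $120,000; Noor: $240,000; Bilal: $80,000; Paloma: $80,000; Delphine: $80,000

Varun first takes $120,000, leaving a balance of $1,152,000. Varun then takes three-eighths of the balance ($432,000), for a total of $552,000. The remaining $720,000 passes to the descendants.
The descendants' portion ($720,000) is divided into 3 shares of $240,000: Noor takes $240,000; Alma's $240,000 share passes to Alma's issue; Torin's $240,000 share passes to Torin's issue.
Alma's share ($240,000) is divided into 2 shares of $120,000: Carmen and Dagny each take $120,000.
Torin's share ($240,000) is divided into 3 shares of $80,000: Bilal, Paloma, and Delphine each take $80,000.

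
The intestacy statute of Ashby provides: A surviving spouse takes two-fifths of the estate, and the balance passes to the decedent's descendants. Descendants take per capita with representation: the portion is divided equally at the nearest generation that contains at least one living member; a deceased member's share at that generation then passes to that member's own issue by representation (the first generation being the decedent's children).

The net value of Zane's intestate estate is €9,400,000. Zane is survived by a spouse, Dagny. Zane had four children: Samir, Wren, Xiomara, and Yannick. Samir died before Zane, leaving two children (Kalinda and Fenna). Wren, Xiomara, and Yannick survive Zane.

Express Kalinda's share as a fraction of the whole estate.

Dagny takes two-fifths of €9,400,000 = €3,760,000. The remaining €5,640,000 passes to the descendants.
The descendants' portion (€5,640,000) is divided into 4 shares of €1,410,000: Wren, Xiomara, and Yannick each take €1,410,000; Samir's €1,410,000 share passes to Samir's issue.
Samir's share (€1,410,000) is divided into 2 shares of €705,000: Kalinda and Fenna each take €705,000.

Kalinda receives 3/40 of the estate.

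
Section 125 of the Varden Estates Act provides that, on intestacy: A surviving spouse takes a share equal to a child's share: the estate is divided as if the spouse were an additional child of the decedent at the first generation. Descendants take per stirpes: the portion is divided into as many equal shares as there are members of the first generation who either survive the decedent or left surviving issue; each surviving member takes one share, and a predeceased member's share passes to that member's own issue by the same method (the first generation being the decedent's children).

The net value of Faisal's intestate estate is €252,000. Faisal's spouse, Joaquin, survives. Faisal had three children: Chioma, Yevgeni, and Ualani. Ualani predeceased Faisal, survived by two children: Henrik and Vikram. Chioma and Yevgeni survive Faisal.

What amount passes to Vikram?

Vikram receives €31,500.

The spouse counts as an additional share at the children's level, so there are 4 primary shares of €63,000. Joaquin takes one such share (€63,000).
The children's combined portion (€189,000) is divided into 3 shares of €63,000: Chioma and Yevgeni each take €63,000; Ualani's €63,000 share passes to Ualani's issue.
Ualani's share (€63,000) is divided into 2 shares of €31,500: Henrik and Vikram each take €31,500.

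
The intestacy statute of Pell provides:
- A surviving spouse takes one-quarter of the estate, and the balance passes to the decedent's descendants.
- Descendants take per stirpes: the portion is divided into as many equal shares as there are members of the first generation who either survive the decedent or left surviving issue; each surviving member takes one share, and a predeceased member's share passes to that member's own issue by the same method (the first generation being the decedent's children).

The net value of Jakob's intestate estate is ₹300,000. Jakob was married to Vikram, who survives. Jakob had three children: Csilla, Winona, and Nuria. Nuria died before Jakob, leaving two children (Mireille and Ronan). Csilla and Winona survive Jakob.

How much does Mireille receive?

Mireille receives ₹37,500.

Vikram takes one-quarter of ₹300,000 = ₹75,000. The remaining ₹225,000 passes to the descendants.
The descendants' portion (₹225,000) is divided into 3 shares of ₹75,000: Csilla and Winona each take ₹75,000; Nuria's ₹75,000 share passes to Nuria's issue.
Nuria's share (₹75,000) is divided into 2 shares of ₹37,500: Mireille and Ronan each take ₹37,500.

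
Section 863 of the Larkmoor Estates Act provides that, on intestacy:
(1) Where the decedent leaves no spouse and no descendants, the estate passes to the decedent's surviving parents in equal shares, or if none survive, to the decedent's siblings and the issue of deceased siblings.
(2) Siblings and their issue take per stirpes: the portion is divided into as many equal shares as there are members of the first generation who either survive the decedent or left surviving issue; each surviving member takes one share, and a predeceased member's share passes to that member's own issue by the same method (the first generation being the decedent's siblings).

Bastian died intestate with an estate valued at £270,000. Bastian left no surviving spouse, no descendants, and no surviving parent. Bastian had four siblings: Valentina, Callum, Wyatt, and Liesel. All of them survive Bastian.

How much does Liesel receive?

Liesel receives £67,500.

The entire £270,000 passes to the siblings and their issue.
That amount (£270,000) is divided into 4 shares of £67,500: Valentina, Callum, Wyatt, and Liesel each take £67,500.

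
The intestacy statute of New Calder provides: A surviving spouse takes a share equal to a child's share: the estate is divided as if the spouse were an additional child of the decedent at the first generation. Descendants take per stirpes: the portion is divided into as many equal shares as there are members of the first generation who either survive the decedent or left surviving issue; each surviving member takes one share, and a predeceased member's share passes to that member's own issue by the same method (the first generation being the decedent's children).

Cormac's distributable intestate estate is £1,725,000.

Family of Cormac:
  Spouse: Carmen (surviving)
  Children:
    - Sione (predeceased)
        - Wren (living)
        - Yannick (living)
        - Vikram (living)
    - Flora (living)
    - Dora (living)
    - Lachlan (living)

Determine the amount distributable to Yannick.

The spouse counts as an additional share at the children's level, so there are 5 primary shares of £345,000. Carmen takes one such share (£345,000).
The children's combined portion (£1,380,000) is divided into 4 shares of £345,000: Flora, Dora, and Lachlan each take £345,000; Sione's £345,000 share passes to Sione's issue.
Sione's share (£345,000) is divided into 3 shares of £115,000: Wren, Yannick, and Vikram each take £115,000.

Yannick receives £115,000.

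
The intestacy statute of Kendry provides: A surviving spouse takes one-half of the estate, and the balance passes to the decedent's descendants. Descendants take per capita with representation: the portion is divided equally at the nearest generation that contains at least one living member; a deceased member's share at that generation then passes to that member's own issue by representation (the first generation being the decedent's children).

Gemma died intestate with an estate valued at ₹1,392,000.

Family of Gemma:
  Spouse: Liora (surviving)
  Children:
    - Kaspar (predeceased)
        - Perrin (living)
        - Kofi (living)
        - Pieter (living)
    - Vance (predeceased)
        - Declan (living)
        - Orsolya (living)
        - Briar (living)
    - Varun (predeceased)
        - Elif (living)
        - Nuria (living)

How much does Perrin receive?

Perrin receives ₹87,000.

Liora takes one-half of ₹1,392,000 = ₹696,000. The remaining ₹696,000 passes to the descendants.
No child survives, so the initial division is made at the grandchildren's generation.
The descendants' portion (₹696,000) is divided into 8 shares of ₹87,000: Perrin, Kofi, Pieter, Declan, Orsolya, Briar, Elif, and Nuria each take ₹87,000.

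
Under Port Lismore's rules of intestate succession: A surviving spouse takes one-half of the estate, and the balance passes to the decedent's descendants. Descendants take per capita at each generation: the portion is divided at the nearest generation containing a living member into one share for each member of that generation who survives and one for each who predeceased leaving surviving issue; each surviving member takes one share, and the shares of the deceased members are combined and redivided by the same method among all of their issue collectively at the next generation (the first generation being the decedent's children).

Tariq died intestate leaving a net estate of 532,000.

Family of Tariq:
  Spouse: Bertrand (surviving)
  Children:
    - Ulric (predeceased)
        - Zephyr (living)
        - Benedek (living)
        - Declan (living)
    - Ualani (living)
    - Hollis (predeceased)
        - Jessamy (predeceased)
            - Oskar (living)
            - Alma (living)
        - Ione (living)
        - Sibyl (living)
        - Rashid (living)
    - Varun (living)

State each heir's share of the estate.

Bertrand: 266,000; Zephyr: 19,000; Benedek: 19,000; Declan: 19,000; Ualani: 66,500; Oskar: 9,500; Alma: 9,500; Ione: 19,000; Sibyl: 19,000; Rashid: 19,000; Varun: 66,500

Bertrand takes one-half of 532,000 = 266,000. The remaining 266,000 passes to the descendants.
The descendants' portion (266,000) is divided at the children's generation into 4 shares of 66,500. Ualani and Varun each take 66,500. The 2 shares of the deceased (Ulric and Hollis) are combined into a pool of 133,000.
That pool (133,000) is divided at the grandchildren's generation into 7 shares of 19,000. Zephyr, Benedek, Declan, Ione, Sibyl, and Rashid each take 19,000. The remaining share for the deceased Jessamy (19,000) is carried to the next generation.
That pool (19,000) is divided at the great-grandchildren's generation equally among Oskar and Alma: 9,500 each.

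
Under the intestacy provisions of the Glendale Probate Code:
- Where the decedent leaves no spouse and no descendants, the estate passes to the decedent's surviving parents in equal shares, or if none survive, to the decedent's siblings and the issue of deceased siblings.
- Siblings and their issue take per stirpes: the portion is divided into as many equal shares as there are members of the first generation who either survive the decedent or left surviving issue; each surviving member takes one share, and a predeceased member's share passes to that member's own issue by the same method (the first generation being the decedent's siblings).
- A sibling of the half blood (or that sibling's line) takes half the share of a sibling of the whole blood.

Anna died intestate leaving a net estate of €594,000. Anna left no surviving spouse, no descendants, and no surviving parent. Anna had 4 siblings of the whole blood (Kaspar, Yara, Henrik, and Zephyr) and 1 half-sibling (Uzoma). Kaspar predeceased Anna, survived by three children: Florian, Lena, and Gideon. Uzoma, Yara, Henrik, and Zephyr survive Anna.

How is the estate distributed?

Uzoma: €66,000; Florian: €44,000; Lena: €44,000; Gideon: €44,000; Yara: €132,000; Henrik: €132,000; Zephyr: €132,000

The entire €594,000 passes to the siblings and their issue.
Counting each half-blood sibling's line as half a unit, there are 9/2 units in €594,000, so one unit is €132,000. Whole-blood lines (Kaspar, Yara, Henrik, and Zephyr) take €132,000 each; half-blood lines (Uzoma) take €66,000 each.
Kaspar's share (€132,000) is divided into 3 shares of €44,000: Florian, Lena, and Gideon each take €44,000.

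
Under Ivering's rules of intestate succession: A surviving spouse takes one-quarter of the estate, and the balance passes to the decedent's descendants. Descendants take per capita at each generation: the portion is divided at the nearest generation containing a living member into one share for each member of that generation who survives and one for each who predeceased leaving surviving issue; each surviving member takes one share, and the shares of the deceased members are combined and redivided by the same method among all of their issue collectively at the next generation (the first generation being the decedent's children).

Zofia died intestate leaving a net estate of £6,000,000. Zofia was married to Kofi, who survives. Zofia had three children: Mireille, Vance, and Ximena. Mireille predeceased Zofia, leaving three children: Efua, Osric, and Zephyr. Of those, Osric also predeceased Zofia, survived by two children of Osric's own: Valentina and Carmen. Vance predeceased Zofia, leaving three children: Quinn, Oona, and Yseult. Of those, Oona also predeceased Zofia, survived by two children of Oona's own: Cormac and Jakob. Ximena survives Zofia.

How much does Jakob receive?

Kofi takes one-quarter of £6,000,000 = £1,500,000. The remaining £4,500,000 passes to the descendants.
The descendants' portion (£4,500,000) is divided at the children's generation into 3 shares of £1,500,000. Ximena takes £1,500,000. The 2 shares of the deceased (Mireille and Vance) are combined into a pool of £3,000,000.
That pool (£3,000,000) is divided at the grandchildren's generation into 6 shares of £500,000. Efua, Zephyr, Quinn, and Yseult each take £500,000. The 2 shares of the deceased (Osric and Oona) are combined into a pool of £1,000,000.
That pool (£1,000,000) is divided at the great-grandchildren's generation equally among Valentina, Carmen, Cormac, and Jakob: £250,000 each.

Jakob receives £250,000.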